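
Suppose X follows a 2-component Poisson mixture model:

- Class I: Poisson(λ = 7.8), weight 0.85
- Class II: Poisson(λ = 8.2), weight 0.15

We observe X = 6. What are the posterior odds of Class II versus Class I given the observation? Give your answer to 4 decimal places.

The posterior odds equal the prior odds times the likelihood ratio: (w_i/w_j)·(f_i(x)/f_j(x)).
Poisson probabilities:
  p_I = e^(−7.8)·7.8^6/6! = 0.128156
  p_II = e^(−8.2)·8.2^6/6! = 0.115967
Odds = (0.15/0.85) × (0.115967/0.128156) = 0.176471 × 0.904894 ≈ 0.1597

0.1597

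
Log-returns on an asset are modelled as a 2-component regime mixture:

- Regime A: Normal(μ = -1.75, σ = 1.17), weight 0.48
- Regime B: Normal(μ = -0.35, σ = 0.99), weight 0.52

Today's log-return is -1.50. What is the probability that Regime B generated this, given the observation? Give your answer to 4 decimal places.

0.4002

P(component k | x) = π_k·f_k(x) / marginal(x), where marginal(x) = Σ_j π_j·f_j(x).
Component likelihoods at x = -1.50:
  L_A = (1/(1.17·√(2π)))·exp(−(-1.50−-1.75)²/(2·1.17²)) = 0.340976·exp(-0.02283) = 0.33328
  L_B = (1/(0.99·√(2π)))·exp(−(-1.50−-0.35)²/(2·0.99²)) = 0.402972·exp(-0.67468) = 0.205242
Prior × likelihood for each component:
  π_A·L_A = 0.48 × 0.33328 = 0.159975
  π_B·L_B = 0.52 × 0.205242 = 0.106726
Marginal: 0.159975 + 0.106726 = 0.266701
P(Regime B | x) = 0.106726 / 0.266701 ≈ 0.4002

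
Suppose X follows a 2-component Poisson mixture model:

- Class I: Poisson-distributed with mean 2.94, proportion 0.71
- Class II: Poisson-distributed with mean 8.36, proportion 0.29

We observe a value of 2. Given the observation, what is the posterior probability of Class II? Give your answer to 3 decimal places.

The responsibility of component k is w_k f_k(x) divided by Σ_j w_j f_j(x).
Poisson probabilities:
  p_I = 0.228475
  p_II = 0.00817863
Unnormalised posteriors:
  w_I·p_I = 0.71 × 0.228475 = 0.162217
  w_II·p_II = 0.29 × 0.00817863 = 0.0023718
Sum: 0.162217 + 0.0023718 = 0.164589
Responsibility of Class II: 0.0023718 / 0.164589 ≈ 0.014

0.014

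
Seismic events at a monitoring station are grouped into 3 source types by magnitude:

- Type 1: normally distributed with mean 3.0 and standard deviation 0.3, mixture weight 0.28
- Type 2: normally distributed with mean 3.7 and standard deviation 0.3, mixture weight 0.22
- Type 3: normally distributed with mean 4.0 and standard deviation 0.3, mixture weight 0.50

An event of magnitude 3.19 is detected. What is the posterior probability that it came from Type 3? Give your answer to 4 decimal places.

By Bayes' theorem, P(k | x) = π_k f_k(x) / Σ_j π_j f_j(x).
Component likelihoods at x = 3.19:
  f_1 = (1/(0.3·√(2π)))·exp(−(3.19−3.0)²/(2·0.3²)) = 1.329808·exp(-0.20056) = 1.08815
  f_2 = (1/(0.3·√(2π)))·exp(−(3.19−3.7)²/(2·0.3²)) = 1.329808·exp(-1.44500) = 0.313497
  f_3 = (1/(0.3·√(2π)))·exp(−(3.19−4.0)²/(2·0.3²)) = 1.329808·exp(-3.64500) = 0.0347364
Prior × likelihood for each component:
  π_1·f_1 = 0.28 × 1.08815 = 0.304682
  π_2·f_2 = 0.22 × 0.313497 = 0.0689693
  π_3·f_3 = 0.50 × 0.0347364 = 0.0173682
Marginal: 0.304682 + 0.0689693 + 0.0173682 = 0.391019
So the posterior for Type 3 is 0.0173682 / 0.391019 ≈ 0.0444.

0.0444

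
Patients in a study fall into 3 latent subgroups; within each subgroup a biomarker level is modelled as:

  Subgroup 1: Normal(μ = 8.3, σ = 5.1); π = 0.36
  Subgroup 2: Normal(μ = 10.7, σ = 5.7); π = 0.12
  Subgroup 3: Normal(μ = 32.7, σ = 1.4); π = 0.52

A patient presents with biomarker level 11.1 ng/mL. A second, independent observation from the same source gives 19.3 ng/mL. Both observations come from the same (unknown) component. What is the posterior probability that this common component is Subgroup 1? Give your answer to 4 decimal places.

0.4962

Posterior ∝ prior × likelihood, so P(k | x) ∝ P(Z=k) f_k(x); normalise over all components.
Since both observations come from the same component, the likelihood for component k is f_k(x₁)·f_k(x₂).
  f_1 = [0.0672801] × [0.00764115] = 0.000514097
  f_2 = [0.0698177] × [0.0224245] = 0.00156563
  f_3 = [5.81936e-53] × [3.6428e-21] = 2.11988e-73
Prior × likelihood for each component:
  P(Z=1)·f_1 = 0.36 × 0.000514097 = 0.000185075
  P(Z=2)·f_2 = 0.12 × 0.00156563 = 0.000187875
  P(Z=3)·f_3 = 0.52 × 2.11988e-73 = 1.10234e-73
Denominator: 0.000185075 + 0.000187875 + 1.10234e-73 = 0.00037295
P(Subgroup 1 | x₁,x₂) ≈ 0.4962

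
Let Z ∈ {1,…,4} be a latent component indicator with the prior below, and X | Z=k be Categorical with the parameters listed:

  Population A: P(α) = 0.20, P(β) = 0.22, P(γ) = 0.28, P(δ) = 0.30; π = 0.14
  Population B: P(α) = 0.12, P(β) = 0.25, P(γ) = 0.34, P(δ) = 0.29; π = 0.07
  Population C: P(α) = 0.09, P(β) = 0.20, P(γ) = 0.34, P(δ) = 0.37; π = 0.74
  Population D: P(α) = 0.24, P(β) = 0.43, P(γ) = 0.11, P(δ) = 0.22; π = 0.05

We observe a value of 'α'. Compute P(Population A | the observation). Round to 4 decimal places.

0.2435

By Bayes' theorem, P(k | x) = w_k f_k(x) / Σ_j w_j f_j(x).
Evaluate each component's likelihood at the observed value:
  f_A = P(α | comp) = 0.20
  f_B = P(α | comp) = 0.12
  f_C = P(α | comp) = 0.09
  f_D = P(α | comp) = 0.24
Prior × likelihood for each component:
  w_A·f_A = 0.14 × 0.2 = 0.028
  w_B·f_B = 0.07 × 0.12 = 0.0084
  w_C·f_C = 0.74 × 0.09 = 0.0666
  w_D·f_D = 0.05 × 0.24 = 0.012
Marginal: 0.028 + 0.0084 + 0.0666 + 0.012 = 0.115
So the posterior for Population A is 0.028 / 0.115 ≈ 0.2435.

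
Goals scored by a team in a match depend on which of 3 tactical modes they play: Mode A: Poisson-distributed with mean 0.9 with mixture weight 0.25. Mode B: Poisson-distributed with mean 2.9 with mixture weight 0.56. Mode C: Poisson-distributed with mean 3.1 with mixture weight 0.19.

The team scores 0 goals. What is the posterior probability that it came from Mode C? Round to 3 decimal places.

Posterior ∝ prior × likelihood, so P(k | x) ∝ w_k f_k(x); normalise over all components.
Component likelihoods at x = 0 goals:
  L_A = 0.40657
  L_B = 0.0550232
  L_C = 0.0450492
Prior × likelihood for each component:
  w_A·L_A = 0.25 × 0.40657 = 0.101642
  w_B·L_B = 0.56 × 0.0550232 = 0.030813
  w_C·L_C = 0.19 × 0.0450492 = 0.00855935
Denominator: 0.101642 + 0.030813 + 0.00855935 = 0.141015
P(Mode C | data) ≈ 0.061

0.061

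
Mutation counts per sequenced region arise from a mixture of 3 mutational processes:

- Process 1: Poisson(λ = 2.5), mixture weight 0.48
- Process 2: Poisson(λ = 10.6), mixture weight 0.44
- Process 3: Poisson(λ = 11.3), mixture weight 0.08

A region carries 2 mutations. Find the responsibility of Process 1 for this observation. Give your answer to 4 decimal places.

0.9945

Apply Bayes' rule: the posterior for each component is proportional to its prior times its likelihood at x.
Component likelihoods at x = 2 mutations:
  p_1 = e^(−2.5)·2.5^2/2! = 0.256516
  p_2 = e^(−10.6)·10.6^2/2! = 0.00139978
  p_3 = e^(−11.3)·11.3^2/2! = 0.000789949
Unnormalised posteriors:
  π_1·p_1 = 0.48 × 0.256516 = 0.123127
  π_2·p_2 = 0.44 × 0.00139978 = 0.000615904
  π_3·p_3 = 0.08 × 0.000789949 = 6.31959e-05
Evidence: 0.123127 + 0.000615904 + 6.31959e-05 = 0.123807
P(Process 1 | 2 mutations) ≈ 0.9945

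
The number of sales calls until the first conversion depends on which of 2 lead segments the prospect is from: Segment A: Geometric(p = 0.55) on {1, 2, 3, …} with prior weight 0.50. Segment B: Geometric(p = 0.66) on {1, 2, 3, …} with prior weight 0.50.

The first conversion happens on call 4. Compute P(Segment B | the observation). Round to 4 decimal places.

0.3411

Posterior ∝ prior × likelihood, so P(k | x) ∝ w_k f_k(x); normalise over all components.
Evaluate each component's likelihood at the observed value:
  f_A = 0.55·(1−0.55)^3 = 0.55·0.091125 = 0.0501187
  f_B = 0.66·(1−0.66)^3 = 0.66·0.039304 = 0.0259406
Unnormalised posteriors:
  w_A·f_A = 0.50 × 0.0501187 = 0.0250594
  w_B·f_B = 0.50 × 0.0259406 = 0.0129703
Normaliser: 0.0250594 + 0.0129703 = 0.0380297
P(Segment B | 4) ≈ 0.3411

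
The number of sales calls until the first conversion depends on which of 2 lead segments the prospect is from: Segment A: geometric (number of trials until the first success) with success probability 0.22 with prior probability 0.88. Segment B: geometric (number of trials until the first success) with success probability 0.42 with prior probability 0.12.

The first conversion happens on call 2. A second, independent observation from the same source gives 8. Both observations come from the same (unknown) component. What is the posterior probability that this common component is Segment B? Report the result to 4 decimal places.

Posterior ∝ prior × likelihood, so P(k | x) ∝ π_k f_k(x); normalise over all components.
Since both observations come from the same component, the likelihood for component k is f_k(x₁)·f_k(x₂).
  f_A = [0.1716] × [0.0386443] = 0.00663135
  f_B = [0.2436] × [0.00927353] = 0.00225903
Weight by the priors:
  π_A·f_A = 0.88 × 0.00663135 = 0.00583559
  π_B·f_B = 0.12 × 0.00225903 = 0.000271084
Normaliser: 0.00583559 + 0.000271084 = 0.00610668
P(Segment B | x) = 0.000271084 / 0.00610668 ≈ 0.0444

0.0444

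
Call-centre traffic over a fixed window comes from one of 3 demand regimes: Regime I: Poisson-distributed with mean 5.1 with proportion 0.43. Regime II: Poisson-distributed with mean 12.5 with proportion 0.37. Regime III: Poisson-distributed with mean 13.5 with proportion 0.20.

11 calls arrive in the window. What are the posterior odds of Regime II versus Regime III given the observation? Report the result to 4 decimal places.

The posterior odds equal the prior odds times the likelihood ratio: (π_i/π_j)·(f_i(x)/f_j(x)).
Poisson probabilities:
  p_I = e^(−5.1)·5.1^11/11! = 0.00927287
  p_II = e^(−12.5)·12.5^11/11! = 0.108686
  p_III = e^(−13.5)·13.5^11/11! = 0.0932267
Posterior odds = (π_II·p_II) / (π_III·p_III) = (0.37·0.108686) / (0.20·0.0932267) = 0.0402138 / 0.0186453 ≈ 2.1568

2.1568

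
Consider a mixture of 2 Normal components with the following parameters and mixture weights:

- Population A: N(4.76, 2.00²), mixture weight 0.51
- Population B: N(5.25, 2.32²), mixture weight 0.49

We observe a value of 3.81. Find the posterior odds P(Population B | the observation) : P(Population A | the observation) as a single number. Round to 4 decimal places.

Posterior odds = (w_i f_i(x)) / (w_j f_j(x)); the normalising sum cancels.
Normal densities:
  p_A = 0.178191
  p_B = 0.141829
0.0694962 / 0.0908775 ≈ 0.7647

0.7647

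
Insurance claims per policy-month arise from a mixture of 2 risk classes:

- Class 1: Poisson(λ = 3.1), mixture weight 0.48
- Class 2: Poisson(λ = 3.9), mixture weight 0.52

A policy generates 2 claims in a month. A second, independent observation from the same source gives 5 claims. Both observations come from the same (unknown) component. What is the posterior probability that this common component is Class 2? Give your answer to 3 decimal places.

By Bayes' theorem, P(k | x) = w_k f_k(x) / Σ_j w_j f_j(x).
Since both observations come from the same component, the likelihood for component k is f_k(x₁)·f_k(x₂).
  f_1 = [0.216461] × [0.107477] = 0.0232646
  f_2 = [0.15394] × [0.152193] = 0.0234285
Multiply by the mixture weights:
  w_1·f_1 = 0.48 × 0.0232646 = 0.011167
  w_2·f_2 = 0.52 × 0.0234285 = 0.0121828
Denominator: 0.011167 + 0.0121828 = 0.0233498
P(Class 2 | x₁, x₂) = 0.0121828 / 0.0233498 ≈ 0.522

0.522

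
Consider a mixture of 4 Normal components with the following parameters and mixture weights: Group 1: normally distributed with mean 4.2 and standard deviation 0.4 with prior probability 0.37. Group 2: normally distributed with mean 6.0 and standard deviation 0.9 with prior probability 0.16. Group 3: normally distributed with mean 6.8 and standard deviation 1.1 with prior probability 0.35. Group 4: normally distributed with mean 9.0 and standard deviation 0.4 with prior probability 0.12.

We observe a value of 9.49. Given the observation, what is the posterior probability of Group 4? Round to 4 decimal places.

The responsibility of component k is w_k f_k(x) divided by Σ_j w_j f_j(x).
Evaluate each component's likelihood at the observed value:
  L_1 = (1/(0.4·√(2π)))·exp(−(9.49−4.2)²/(2·0.4²)) = 0.997356·exp(-87.45031) = 1.04631e-38
  L_2 = (1/(0.9·√(2π)))·exp(−(9.49−6.0)²/(2·0.9²)) = 0.443269·exp(-7.51858) = 0.000240652
  L_3 = (1/(1.1·√(2π)))·exp(−(9.49−6.8)²/(2·1.1²)) = 0.362675·exp(-2.99012) = 0.0182357
  L_4 = (1/(0.4·√(2π)))·exp(−(9.49−9.0)²/(2·0.4²)) = 0.997356·exp(-0.75031) = 0.47097
Prior × likelihood for each component:
  w_1·L_1 = 0.37 × 1.04631e-38 = 3.87136e-39
  w_2·L_2 = 0.16 × 0.000240652 = 3.85043e-05
  w_3·L_3 = 0.35 × 0.0182357 = 0.0063825
  w_4·L_4 = 0.12 × 0.47097 = 0.0565164
Marginal: 3.87136e-39 + 3.85043e-05 + 0.0063825 + 0.0565164 = 0.0629374
So the posterior for Group 4 is 0.0565164 / 0.0629374 ≈ 0.8980.

0.8980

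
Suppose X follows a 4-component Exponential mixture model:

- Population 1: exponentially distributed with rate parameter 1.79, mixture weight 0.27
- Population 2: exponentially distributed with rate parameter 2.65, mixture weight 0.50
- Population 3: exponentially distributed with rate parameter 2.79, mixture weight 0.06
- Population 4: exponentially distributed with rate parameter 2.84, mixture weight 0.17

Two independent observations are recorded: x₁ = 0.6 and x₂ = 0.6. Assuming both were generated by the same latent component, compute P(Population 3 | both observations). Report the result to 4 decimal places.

0.0532

The responsibility of component k is w_k f_k(x) divided by Σ_j w_j f_j(x).
Since both observations come from the same component, the likelihood for component k is f_k(x₁)·f_k(x₂).
  f_1 = [0.611534] × [0.611534] = 0.373974
  f_2 = [0.540403] × [0.540403] = 0.292035
  f_3 = [0.523113] × [0.523113] = 0.273647
  f_4 = [0.51675] × [0.51675] = 0.267031
Multiply by the mixture weights:
  w_1·f_1 = 0.27 × 0.373974 = 0.100973
  w_2·f_2 = 0.50 × 0.292035 = 0.146018
  w_3·f_3 = 0.06 × 0.273647 = 0.0164188
  w_4·f_4 = 0.17 × 0.267031 = 0.0453952
Normaliser: 0.100973 + 0.146018 + 0.0164188 + 0.0453952 = 0.308805
Responsibility of Population 3: 0.0164188 / 0.308805 ≈ 0.0532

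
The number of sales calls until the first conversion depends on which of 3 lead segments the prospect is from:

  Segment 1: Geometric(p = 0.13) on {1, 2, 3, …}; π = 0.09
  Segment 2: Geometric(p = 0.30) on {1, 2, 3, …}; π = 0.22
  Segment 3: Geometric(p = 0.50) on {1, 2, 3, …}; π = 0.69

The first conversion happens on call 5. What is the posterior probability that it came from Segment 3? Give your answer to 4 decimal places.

Apply Bayes' rule: the posterior for each component is proportional to its prior times its likelihood at x.
Geometric probabilities:
  p_1 = 0.0744767
  p_2 = 0.07203
  p_3 = 0.03125
Multiply by the mixture weights:
  w_1·p_1 = 0.09 × 0.0744767 = 0.0067029
  w_2·p_2 = 0.22 × 0.07203 = 0.0158466
  w_3·p_3 = 0.69 × 0.03125 = 0.0215625
Evidence: 0.0067029 + 0.0158466 + 0.0215625 = 0.044112
P(Segment 3 | 5) = 0.0215625 / 0.044112 ≈ 0.4888

0.4888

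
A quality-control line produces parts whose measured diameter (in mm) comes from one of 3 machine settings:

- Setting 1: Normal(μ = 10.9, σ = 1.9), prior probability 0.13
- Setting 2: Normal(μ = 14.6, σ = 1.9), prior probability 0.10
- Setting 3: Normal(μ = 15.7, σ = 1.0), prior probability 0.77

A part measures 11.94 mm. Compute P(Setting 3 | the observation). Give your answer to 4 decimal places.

0.0083

Posterior ∝ prior × likelihood, so P(k | x) ∝ P(Z=k) f_k(x); normalise over all components.
Component likelihoods at x = 11.94 mm:
  f_1 = 0.180758
  f_2 = 0.0788039
  f_3 = 0.000339601
Multiply by the mixture weights:
  P(Z=1)·f_1 = 0.13 × 0.180758 = 0.0234985
  P(Z=2)·f_2 = 0.10 × 0.0788039 = 0.00788039
  P(Z=3)·f_3 = 0.77 × 0.000339601 = 0.000261493
Marginal: 0.0234985 + 0.00788039 + 0.000261493 = 0.0316404
Responsibility of Setting 3: 0.000261493 / 0.0316404 ≈ 0.0083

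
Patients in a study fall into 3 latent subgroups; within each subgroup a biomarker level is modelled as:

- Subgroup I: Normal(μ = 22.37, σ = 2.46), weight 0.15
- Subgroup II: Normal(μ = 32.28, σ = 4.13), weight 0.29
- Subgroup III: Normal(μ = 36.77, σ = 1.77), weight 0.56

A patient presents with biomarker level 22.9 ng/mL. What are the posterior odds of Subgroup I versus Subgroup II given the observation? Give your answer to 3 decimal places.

11.188

The posterior odds equal the prior odds times the likelihood ratio: (π_i/π_j)·(f_i(x)/f_j(x)).
Component likelihoods at x = 22.9 ng/mL:
  p_I = (1/(2.46·√(2π)))·exp(−(22.9−22.37)²/(2·2.46²)) = 0.162172·exp(-0.02321) = 0.158451
  p_II = (1/(4.13·√(2π)))·exp(−(22.9−32.28)²/(2·4.13²)) = 0.096596·exp(-2.57914) = 0.00732575
  p_III = (1/(1.77·√(2π)))·exp(−(22.9−36.77)²/(2·1.77²)) = 0.225391·exp(-30.70269) = 1.04455e-14
Odds = (0.15/0.29) × (0.158451/0.00732575) = 0.517241 × 21.6294 ≈ 11.188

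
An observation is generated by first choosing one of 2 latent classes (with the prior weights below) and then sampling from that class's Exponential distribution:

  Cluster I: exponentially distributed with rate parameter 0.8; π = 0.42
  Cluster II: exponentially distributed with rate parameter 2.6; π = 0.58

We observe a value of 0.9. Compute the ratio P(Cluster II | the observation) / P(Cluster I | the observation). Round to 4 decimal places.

0.8882

Posterior odds = (P(Z=i) f_i(x)) / (P(Z=j) f_j(x)); the normalising sum cancels.
Exponential densities:
  L_I = 0.8·e^(−0.8·0.9) = 0.8·e^(−0.7200) = 0.389402
  L_II = 2.6·e^(−2.6·0.9) = 2.6·e^(−2.3400) = 0.250452
Posterior odds = (P(Z=II)·L_II) / (P(Z=I)·L_I) = (0.58·0.250452) / (0.42·0.389402) = 0.145262 / 0.163549 ≈ 0.8882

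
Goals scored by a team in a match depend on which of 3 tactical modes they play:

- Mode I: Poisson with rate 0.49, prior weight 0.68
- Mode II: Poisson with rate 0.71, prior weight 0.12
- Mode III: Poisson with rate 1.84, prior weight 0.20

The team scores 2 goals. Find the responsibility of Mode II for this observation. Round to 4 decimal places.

0.1253

The responsibility of component k is π_k f_k(x) divided by Σ_j π_j f_j(x).
Component likelihoods at x = 2 goals:
  p_I = 0.0735458
  p_II = 0.123919
  p_III = 0.268846
Weight by the priors:
  π_I·p_I = 0.68 × 0.0735458 = 0.0500111
  π_II·p_II = 0.12 × 0.123919 = 0.0148703
  π_III·p_III = 0.20 × 0.268846 = 0.0537692
Sum: 0.0500111 + 0.0148703 + 0.0537692 = 0.118651
P(Mode II | data) ≈ 0.1253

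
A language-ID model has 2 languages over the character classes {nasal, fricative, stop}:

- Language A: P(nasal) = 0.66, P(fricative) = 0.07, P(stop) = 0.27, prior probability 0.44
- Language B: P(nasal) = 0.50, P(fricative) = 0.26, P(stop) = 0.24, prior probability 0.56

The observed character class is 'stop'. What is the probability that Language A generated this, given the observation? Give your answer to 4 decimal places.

0.4692

The responsibility of component k is π_k f_k(x) divided by Σ_j π_j f_j(x).
Component likelihoods at x = 'stop':
  L_A = P(stop | comp) = 0.27
  L_B = P(stop | comp) = 0.24
Weight by the priors:
  π_A·L_A = 0.44 × 0.27 = 0.1188
  π_B·L_B = 0.56 × 0.24 = 0.1344
Denominator: 0.1188 + 0.1344 = 0.2532
So the posterior for Language A is 0.1188 / 0.2532 ≈ 0.4692.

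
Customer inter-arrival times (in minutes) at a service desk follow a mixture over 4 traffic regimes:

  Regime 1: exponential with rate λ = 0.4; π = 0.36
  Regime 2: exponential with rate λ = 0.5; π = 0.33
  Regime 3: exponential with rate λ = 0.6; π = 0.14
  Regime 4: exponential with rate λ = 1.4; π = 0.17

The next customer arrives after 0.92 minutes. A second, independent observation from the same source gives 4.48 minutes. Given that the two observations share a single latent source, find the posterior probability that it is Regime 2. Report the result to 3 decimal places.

0.387

P(component k | x) = π_k·f_k(x) / marginal(x), where marginal(x) = Σ_j π_j·f_j(x).
Since both observations come from the same component, the likelihood for component k is f_k(x₁)·f_k(x₂).
  p_1 = [0.4·e^(−0.4·0.92) = 0.4·e^(−0.3680) = 0.276847] × [0.0666506] = 0.018452
  p_2 = [0.5·e^(−0.5·0.92) = 0.5·e^(−0.4600) = 0.315642] × [0.0532293] = 0.0168014
  p_3 = [0.6·e^(−0.6·0.92) = 0.6·e^(−0.5520) = 0.345478] × [0.0408101] = 0.014099
  p_4 = [1.4·e^(−1.4·0.92) = 1.4·e^(−1.2880) = 0.386151] × [0.00264383] = 0.00102092
Unnormalised posteriors:
  π_1·p_1 = 0.36 × 0.018452 = 0.00664273
  π_2·p_2 = 0.33 × 0.0168014 = 0.00554445
  π_3·p_3 = 0.14 × 0.014099 = 0.00197386
  π_4·p_4 = 0.17 × 0.00102092 = 0.000173556
Sum: 0.00664273 + 0.00554445 + 0.00197386 + 0.000173556 = 0.0143346
P(Regime 2 | x) = 0.00554445 / 0.0143346 ≈ 0.387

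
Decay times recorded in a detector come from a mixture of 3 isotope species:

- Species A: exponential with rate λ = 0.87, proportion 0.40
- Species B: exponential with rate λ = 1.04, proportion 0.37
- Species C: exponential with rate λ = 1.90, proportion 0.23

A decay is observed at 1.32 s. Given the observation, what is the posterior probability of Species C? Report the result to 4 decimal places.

The responsibility of component k is w_k f_k(x) divided by Σ_j w_j f_j(x).
Evaluate each component's likelihood at the observed value:
  p_A = 0.275915
  p_B = 0.263532
  p_C = 0.154719
Unnormalised posteriors:
  w_A·p_A = 0.40 × 0.275915 = 0.110366
  w_B·p_B = 0.37 × 0.263532 = 0.097507
  w_C·p_C = 0.23 × 0.154719 = 0.0355853
Evidence: 0.110366 + 0.097507 + 0.0355853 = 0.243458
So the posterior for Species C is 0.0355853 / 0.243458 ≈ 0.1462.

0.1462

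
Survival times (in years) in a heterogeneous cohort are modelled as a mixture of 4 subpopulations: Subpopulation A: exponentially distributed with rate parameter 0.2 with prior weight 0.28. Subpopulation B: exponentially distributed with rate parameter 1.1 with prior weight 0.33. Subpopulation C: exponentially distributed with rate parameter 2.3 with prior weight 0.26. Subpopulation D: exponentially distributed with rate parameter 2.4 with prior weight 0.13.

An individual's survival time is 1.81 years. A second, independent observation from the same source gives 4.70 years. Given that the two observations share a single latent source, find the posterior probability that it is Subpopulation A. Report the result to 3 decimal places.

Apply Bayes' rule: the posterior for each component is proportional to its prior times its likelihood at x.
Since both observations come from the same component, the likelihood for component k is f_k(x₁)·f_k(x₂).
  f_A = [0.2·e^(−0.2·1.81) = 0.2·e^(−0.3620) = 0.139256] × [0.0781256] = 0.0108795
  f_B = [1.1·e^(−1.1·1.81) = 1.1·e^(−1.9910) = 0.150215] × [0.00625303] = 0.000939296
  f_C = [2.3·e^(−2.3·1.81) = 2.3·e^(−4.1630) = 0.0357899] × [4.6452e-05] = 1.66251e-06
  f_D = [2.4·e^(−2.4·1.81) = 2.4·e^(−4.3440) = 0.0311628] × [3.02949e-05] = 9.44073e-07
Multiply by the mixture weights:
  π_A·f_A = 0.28 × 0.0108795 = 0.00304626
  π_B·f_B = 0.33 × 0.000939296 = 0.000309968
  π_C·f_C = 0.26 × 1.66251e-06 = 4.32253e-07
  π_D·f_D = 0.13 × 9.44073e-07 = 1.22729e-07
Sum: 0.00304626 + 0.000309968 + 4.32253e-07 + 1.22729e-07 = 0.00335678
So the posterior for Subpopulation A is 0.00304626 / 0.00335678 ≈ 0.907.

0.907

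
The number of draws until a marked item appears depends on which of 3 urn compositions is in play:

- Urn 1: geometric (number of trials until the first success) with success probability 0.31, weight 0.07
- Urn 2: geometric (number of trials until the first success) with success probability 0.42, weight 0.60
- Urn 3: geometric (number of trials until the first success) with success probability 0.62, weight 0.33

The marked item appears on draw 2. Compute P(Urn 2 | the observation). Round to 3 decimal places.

Posterior ∝ prior × likelihood, so P(k | x) ∝ w_k f_k(x); normalise over all components.
Component likelihoods at x = 2:
  f_1 = 0.31·(1−0.31)^1 = 0.31·0.69 = 0.2139
  f_2 = 0.42·(1−0.42)^1 = 0.42·0.58 = 0.2436
  f_3 = 0.62·(1−0.62)^1 = 0.62·0.38 = 0.2356
Unnormalised posteriors:
  w_1·f_1 = 0.07 × 0.2139 = 0.014973
  w_2·f_2 = 0.60 × 0.2436 = 0.14616
  w_3·f_3 = 0.33 × 0.2356 = 0.077748
Normaliser: 0.014973 + 0.14616 + 0.077748 = 0.238881
So the posterior for Urn 2 is 0.14616 / 0.238881 ≈ 0.612.

0.612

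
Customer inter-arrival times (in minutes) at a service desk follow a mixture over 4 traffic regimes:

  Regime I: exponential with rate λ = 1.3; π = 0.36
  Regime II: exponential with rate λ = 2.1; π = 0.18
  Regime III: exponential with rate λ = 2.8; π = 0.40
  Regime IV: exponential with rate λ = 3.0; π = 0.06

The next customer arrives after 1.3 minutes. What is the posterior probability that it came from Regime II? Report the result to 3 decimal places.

0.171

By Bayes' theorem, P(k | x) = π_k f_k(x) / Σ_j π_j f_j(x).
Evaluate each component's likelihood at the observed value:
  L_I = 1.3·e^(−1.3·1.3) = 1.3·e^(−1.6900) = 0.239875
  L_II = 2.1·e^(−2.1·1.3) = 2.1·e^(−2.7300) = 0.136961
  L_III = 2.8·e^(−2.8·1.3) = 2.8·e^(−3.6400) = 0.0735066
  L_IV = 3.0·e^(−3.0·1.3) = 3.0·e^(−3.9000) = 0.0607257
Unnormalised posteriors:
  π_I·L_I = 0.36 × 0.239875 = 0.0863551
  π_II·L_II = 0.18 × 0.136961 = 0.0246529
  π_III·L_III = 0.40 × 0.0735066 = 0.0294026
  π_IV·L_IV = 0.06 × 0.0607257 = 0.00364354
Marginal: 0.0863551 + 0.0246529 + 0.0294026 + 0.00364354 = 0.144054
P(Regime II | x) = 0.0246529 / 0.144054 ≈ 0.171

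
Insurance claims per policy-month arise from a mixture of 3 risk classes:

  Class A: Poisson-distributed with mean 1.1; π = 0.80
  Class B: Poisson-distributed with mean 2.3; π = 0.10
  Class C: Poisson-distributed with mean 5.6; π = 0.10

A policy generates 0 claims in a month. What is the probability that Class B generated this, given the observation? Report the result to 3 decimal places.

The responsibility of component k is π_k f_k(x) divided by Σ_j π_j f_j(x).
Component likelihoods at x = 0 claims:
  p_A = e^(−1.1)·1.1^0/0! = 0.332871
  p_B = e^(−2.3)·2.3^0/0! = 0.100259
  p_C = e^(−5.6)·5.6^0/0! = 0.00369786
Weight by the priors:
  π_A·p_A = 0.80 × 0.332871 = 0.266297
  π_B·p_B = 0.10 × 0.100259 = 0.0100259
  π_C·p_C = 0.10 × 0.00369786 = 0.000369786
Denominator: 0.266297 + 0.0100259 + 0.000369786 = 0.276693
P(Class B | the observation) = 0.0100259 / 0.276693 ≈ 0.036

0.036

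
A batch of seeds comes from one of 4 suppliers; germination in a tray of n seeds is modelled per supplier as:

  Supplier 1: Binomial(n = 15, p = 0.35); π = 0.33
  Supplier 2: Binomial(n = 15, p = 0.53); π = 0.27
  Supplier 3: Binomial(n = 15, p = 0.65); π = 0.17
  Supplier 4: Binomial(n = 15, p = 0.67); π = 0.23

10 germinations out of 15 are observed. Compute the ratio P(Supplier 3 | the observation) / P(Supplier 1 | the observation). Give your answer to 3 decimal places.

Only the two components matter; the odds are (π_i f_i(x)) / (π_j f_j(x)).
Evaluate each component's likelihood at the observed value:
  L_1 = C(15,10)·0.35^10·0.65^5 = 3003·2.75855e-05·0.116029 = 0.00961175
  L_2 = C(15,10)·0.53^10·0.47^5 = 3003·0.00174887·0.0229345 = 0.120449
  L_3 = C(15,10)·0.65^10·0.35^5 = 3003·0.0134627·0.00525219 = 0.212339
  L_4 = C(15,10)·0.67^10·0.33^5 = 3003·0.0182284·0.00391354 = 0.214226
0.0360976 / 0.00317188 ≈ 11.381

11.381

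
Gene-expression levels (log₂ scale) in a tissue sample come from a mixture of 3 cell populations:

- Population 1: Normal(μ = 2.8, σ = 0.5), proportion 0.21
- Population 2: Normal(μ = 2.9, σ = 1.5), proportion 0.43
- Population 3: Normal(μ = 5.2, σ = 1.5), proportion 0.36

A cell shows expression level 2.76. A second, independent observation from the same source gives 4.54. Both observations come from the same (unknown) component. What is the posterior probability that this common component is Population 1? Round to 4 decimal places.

0.0135

Posterior ∝ prior × likelihood, so P(k | x) ∝ w_k f_k(x); normalise over all components.
Since both observations come from the same component, the likelihood for component k is f_k(x₁)·f_k(x₂).
  p_1 = [0.795335] × [0.00187154] = 0.00148851
  p_2 = [0.264806] × [0.146301] = 0.0387412
  p_3 = [0.0708333] × [0.241423] = 0.0171008
Multiply by the mixture weights:
  w_1·p_1 = 0.21 × 0.00148851 = 0.000312586
  w_2·p_2 = 0.43 × 0.0387412 = 0.0166587
  w_3·p_3 = 0.36 × 0.0171008 = 0.00615629
Marginal: 0.000312586 + 0.0166587 + 0.00615629 = 0.0231276
So the posterior for Population 1 is 0.000312586 / 0.0231276 ≈ 0.0135.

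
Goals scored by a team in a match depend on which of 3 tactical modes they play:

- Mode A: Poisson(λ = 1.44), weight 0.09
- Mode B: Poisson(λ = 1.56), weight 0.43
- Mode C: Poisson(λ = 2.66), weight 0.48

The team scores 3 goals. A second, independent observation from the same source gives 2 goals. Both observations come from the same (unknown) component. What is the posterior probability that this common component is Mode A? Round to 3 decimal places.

0.060

Posterior ∝ prior × likelihood, so P(k | x) ∝ π_k f_k(x); normalise over all components.
Since both observations come from the same component, the likelihood for component k is f_k(x₁)·f_k(x₂).
  L_A = [e^(−1.44)·1.44^3/3! = 0.11791] × [0.245647] = 0.0289643
  L_B = [e^(−1.56)·1.56^3/3! = 0.132961] × [0.255694] = 0.0339972
  L_C = [e^(−2.66)·2.66^3/3! = 0.219417] × [0.247463] = 0.0542976
Prior × likelihood for each component:
  π_A·L_A = 0.09 × 0.0289643 = 0.00260679
  π_B·L_B = 0.43 × 0.0339972 = 0.0146188
  π_C·L_C = 0.48 × 0.0542976 = 0.0260628
Denominator: 0.00260679 + 0.0146188 + 0.0260628 = 0.0432884
P(Mode A | data) ≈ 0.060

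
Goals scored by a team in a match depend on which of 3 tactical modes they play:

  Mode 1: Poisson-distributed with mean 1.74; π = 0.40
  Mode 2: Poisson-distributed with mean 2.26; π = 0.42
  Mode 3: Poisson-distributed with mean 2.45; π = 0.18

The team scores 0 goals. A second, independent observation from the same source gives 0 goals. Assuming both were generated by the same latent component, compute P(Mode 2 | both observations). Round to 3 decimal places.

By Bayes' theorem, P(k | x) = w_k f_k(x) / Σ_j w_j f_j(x).
Since both observations come from the same component, the likelihood for component k is f_k(x₁)·f_k(x₂).
  L_1 = [e^(−1.74)·1.74^0/0! = 0.17552] × [0.17552] = 0.0308074
  L_2 = [e^(−2.26)·2.26^0/0! = 0.10435] × [0.10435] = 0.010889
  L_3 = [e^(−2.45)·2.45^0/0! = 0.0862936] × [0.0862936] = 0.00744658
Unnormalised posteriors:
  w_1·L_1 = 0.40 × 0.0308074 = 0.012323
  w_2·L_2 = 0.42 × 0.010889 = 0.00457339
  w_3·L_3 = 0.18 × 0.00744658 = 0.00134038
Sum: 0.012323 + 0.00457339 + 0.00134038 = 0.0182367
P(Mode 2 | x₁, x₂) = 0.00457339 / 0.0182367 ≈ 0.251

0.251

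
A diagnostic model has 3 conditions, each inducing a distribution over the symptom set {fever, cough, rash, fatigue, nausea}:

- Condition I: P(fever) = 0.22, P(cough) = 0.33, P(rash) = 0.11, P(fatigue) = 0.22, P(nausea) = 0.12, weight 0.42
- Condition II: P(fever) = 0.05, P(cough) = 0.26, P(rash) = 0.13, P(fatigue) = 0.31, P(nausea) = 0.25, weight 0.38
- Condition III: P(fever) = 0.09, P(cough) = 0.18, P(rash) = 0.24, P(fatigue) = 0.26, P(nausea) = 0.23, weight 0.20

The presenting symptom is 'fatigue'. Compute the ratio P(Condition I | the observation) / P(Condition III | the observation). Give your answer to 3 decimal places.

Posterior odds = (π_i f_i(x)) / (π_j f_j(x)); the normalising sum cancels.
Component likelihoods at x = 'fatigue':
  p_I = P(fatigue | comp) = 0.22
  p_II = P(fatigue | comp) = 0.31
  p_III = P(fatigue | comp) = 0.26
0.0924 / 0.052 ≈ 1.777

1.777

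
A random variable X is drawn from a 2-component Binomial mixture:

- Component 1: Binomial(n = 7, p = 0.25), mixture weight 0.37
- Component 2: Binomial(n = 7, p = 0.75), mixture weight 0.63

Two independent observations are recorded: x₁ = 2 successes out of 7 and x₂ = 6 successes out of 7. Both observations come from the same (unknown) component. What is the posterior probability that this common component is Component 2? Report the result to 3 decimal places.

The responsibility of component k is P(Z=k) f_k(x) divided by Σ_j P(Z=j) f_j(x).
Since both observations come from the same component, the likelihood for component k is f_k(x₁)·f_k(x₂).
  f_1 = [C(7,2)·0.25^2·0.75^5 = 21·0.0625·0.237305 = 0.311462] × [0.00128174] = 0.000399213
  f_2 = [C(7,2)·0.75^2·0.25^5 = 21·0.5625·0.000976562 = 0.0115356] × [0.311462] = 0.00359292
Unnormalised posteriors:
  P(Z=1)·f_1 = 0.37 × 0.000399213 = 0.000147709
  P(Z=2)·f_2 = 0.63 × 0.00359292 = 0.00226354
Marginal: 0.000147709 + 0.00226354 = 0.00241125
P(Component 2 | data) = 0.00226354 / 0.00241125 ≈ 0.939

0.939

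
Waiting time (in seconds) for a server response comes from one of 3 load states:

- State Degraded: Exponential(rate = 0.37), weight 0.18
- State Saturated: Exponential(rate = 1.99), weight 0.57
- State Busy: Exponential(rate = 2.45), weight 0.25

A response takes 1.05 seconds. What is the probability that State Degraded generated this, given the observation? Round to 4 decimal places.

Apply Bayes' rule: the posterior for each component is proportional to its prior times its likelihood at x.
Exponential densities:
  f_Degraded = 0.37·e^(−0.37·1.05) = 0.37·e^(−0.3885) = 0.250887
  f_Saturated = 1.99·e^(−1.99·1.05) = 1.99·e^(−2.0895) = 0.24626
  f_Busy = 2.45·e^(−2.45·1.05) = 2.45·e^(−2.5725) = 0.187044
Prior × likelihood for each component:
  w_Degraded·f_Degraded = 0.18 × 0.250887 = 0.0451597
  w_Saturated·f_Saturated = 0.57 × 0.24626 = 0.140368
  w_Busy·f_Busy = 0.25 × 0.187044 = 0.046761
Normaliser: 0.0451597 + 0.140368 + 0.046761 = 0.232289
P(State Degraded | the observation) = 0.0451597 / 0.232289 ≈ 0.1944

0.1944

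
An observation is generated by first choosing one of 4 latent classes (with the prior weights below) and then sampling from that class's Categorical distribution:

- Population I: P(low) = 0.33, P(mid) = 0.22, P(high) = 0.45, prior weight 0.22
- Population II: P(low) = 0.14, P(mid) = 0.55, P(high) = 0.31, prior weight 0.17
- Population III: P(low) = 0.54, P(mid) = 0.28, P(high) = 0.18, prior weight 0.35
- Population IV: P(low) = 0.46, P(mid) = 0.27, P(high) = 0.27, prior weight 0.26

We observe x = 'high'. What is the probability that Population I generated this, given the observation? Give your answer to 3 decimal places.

0.347

Apply Bayes' rule: the posterior for each component is proportional to its prior times its likelihood at x.
Categorical probabilities:
  f_I = P(high | comp) = 0.45
  f_II = P(high | comp) = 0.31
  f_III = P(high | comp) = 0.18
  f_IV = P(high | comp) = 0.27
Multiply by the mixture weights:
  w_I·f_I = 0.22 × 0.45 = 0.099
  w_II·f_II = 0.17 × 0.31 = 0.0527
  w_III·f_III = 0.35 × 0.18 = 0.063
  w_IV·f_IV = 0.26 × 0.27 = 0.0702
Sum: 0.099 + 0.0527 + 0.063 + 0.0702 = 0.2849
P(Population I | the observation) ≈ 0.347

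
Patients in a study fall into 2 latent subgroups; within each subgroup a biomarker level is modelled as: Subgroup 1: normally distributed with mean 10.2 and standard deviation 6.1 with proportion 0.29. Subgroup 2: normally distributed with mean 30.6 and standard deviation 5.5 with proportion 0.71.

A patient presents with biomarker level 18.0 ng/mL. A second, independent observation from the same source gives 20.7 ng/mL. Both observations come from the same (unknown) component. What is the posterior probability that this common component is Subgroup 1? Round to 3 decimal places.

0.699

By Bayes' theorem, P(k | x) = π_k f_k(x) / Σ_j π_j f_j(x).
Since both observations come from the same component, the likelihood for component k is f_k(x₁)·f_k(x₂).
  p_1 = [0.0288759] × [0.0148659] = 0.000429266
  p_2 = [0.00525898] × [0.0143546] = 7.54904e-05
Unnormalised posteriors:
  π_1·p_1 = 0.29 × 0.000429266 = 0.000124487
  π_2·p_2 = 0.71 × 7.54904e-05 = 5.35982e-05
Evidence: 0.000124487 + 5.35982e-05 = 0.000178085
P(Subgroup 1 | x₁,x₂) ≈ 0.699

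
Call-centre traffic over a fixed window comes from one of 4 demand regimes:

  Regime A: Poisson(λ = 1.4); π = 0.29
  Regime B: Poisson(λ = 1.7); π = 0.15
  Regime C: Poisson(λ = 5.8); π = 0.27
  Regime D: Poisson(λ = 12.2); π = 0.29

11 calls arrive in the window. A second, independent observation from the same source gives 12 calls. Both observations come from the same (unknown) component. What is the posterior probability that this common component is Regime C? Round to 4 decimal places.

By Bayes' theorem, P(k | x) = w_k f_k(x) / Σ_j w_j f_j(x).
Since both observations come from the same component, the likelihood for component k is f_k(x₁)·f_k(x₂).
  p_A = [e^(−1.4)·1.4^11/11! = 2.50173e-07] × [2.91868e-08] = 7.30176e-15
  p_B = [e^(−1.7)·1.7^11/11! = 1.56849e-06] × [2.22203e-07] = 3.48523e-13
  p_C = [e^(−5.8)·5.8^11/11! = 0.0189515] × [0.0091599] = 0.000173594
  p_D = [e^(−12.2)·12.2^11/11! = 0.112308] × [0.11418] = 0.0128232
Prior × likelihood for each component:
  w_A·p_A = 0.29 × 7.30176e-15 = 2.11751e-15
  w_B·p_B = 0.15 × 3.48523e-13 = 5.22784e-14
  w_C·p_C = 0.27 × 0.000173594 = 4.68704e-05
  w_D·p_D = 0.29 × 0.0128232 = 0.00371874
Marginal: 2.11751e-15 + 5.22784e-14 + 4.68704e-05 + 0.00371874 = 0.00376561
Responsibility of Regime C: 4.68704e-05 / 0.00376561 ≈ 0.0124

0.0124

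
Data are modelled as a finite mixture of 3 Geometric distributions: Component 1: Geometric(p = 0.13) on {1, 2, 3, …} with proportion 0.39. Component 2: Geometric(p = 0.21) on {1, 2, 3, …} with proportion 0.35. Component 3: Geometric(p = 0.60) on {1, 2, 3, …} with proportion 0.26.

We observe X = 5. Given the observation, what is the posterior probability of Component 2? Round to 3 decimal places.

0.464

The responsibility of component k is w_k f_k(x) divided by Σ_j w_j f_j(x).
Component likelihoods at x = 5:
  f_1 = 0.13·(1−0.13)^4 = 0.13·0.572898 = 0.0744767
  f_2 = 0.21·(1−0.21)^4 = 0.21·0.389501 = 0.0817952
  f_3 = 0.60·(1−0.60)^4 = 0.60·0.0256 = 0.01536
Multiply by the mixture weights:
  w_1·f_1 = 0.39 × 0.0744767 = 0.0290459
  w_2·f_2 = 0.35 × 0.0817952 = 0.0286283
  w_3·f_3 = 0.26 × 0.01536 = 0.0039936
Sum: 0.0290459 + 0.0286283 + 0.0039936 = 0.0616678
P(Component 2 | x) ≈ 0.464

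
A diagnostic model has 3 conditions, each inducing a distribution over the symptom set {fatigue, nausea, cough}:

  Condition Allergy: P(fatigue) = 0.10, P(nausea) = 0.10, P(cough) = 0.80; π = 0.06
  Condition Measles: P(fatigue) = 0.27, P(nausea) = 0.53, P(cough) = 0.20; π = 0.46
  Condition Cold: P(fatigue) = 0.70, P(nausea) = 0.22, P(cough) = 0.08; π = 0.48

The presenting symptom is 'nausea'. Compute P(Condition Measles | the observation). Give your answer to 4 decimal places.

0.6860

Apply Bayes' rule: the posterior for each component is proportional to its prior times its likelihood at x.
Categorical probabilities:
  L_Allergy = P(nausea | comp) = 0.10
  L_Measles = P(nausea | comp) = 0.53
  L_Cold = P(nausea | comp) = 0.22
Multiply by the mixture weights:
  π_Allergy·L_Allergy = 0.06 × 0.1 = 0.006
  π_Measles·L_Measles = 0.46 × 0.53 = 0.2438
  π_Cold·L_Cold = 0.48 × 0.22 = 0.1056
Evidence: 0.006 + 0.2438 + 0.1056 = 0.3554
So the posterior for Condition Measles is 0.2438 / 0.3554 ≈ 0.6860.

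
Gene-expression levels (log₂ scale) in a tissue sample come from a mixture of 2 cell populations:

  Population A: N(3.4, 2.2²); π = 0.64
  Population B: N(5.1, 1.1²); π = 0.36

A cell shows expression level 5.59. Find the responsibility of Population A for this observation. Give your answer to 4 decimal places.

Apply Bayes' rule: the posterior for each component is proportional to its prior times its likelihood at x.
Evaluate each component's likelihood at the observed value:
  p_A = (1/(2.2·√(2π)))·exp(−(5.59−3.4)²/(2·2.2²)) = 0.181337·exp(-0.49546) = 0.110487
  p_B = (1/(1.1·√(2π)))·exp(−(5.59−5.1)²/(2·1.1²)) = 0.362675·exp(-0.09921) = 0.328419
Prior × likelihood for each component:
  w_A·p_A = 0.64 × 0.110487 = 0.0707114
  w_B·p_B = 0.36 × 0.328419 = 0.118231
Marginal: 0.0707114 + 0.118231 = 0.188942
P(Population A | data) = 0.0707114 / 0.188942 ≈ 0.3742

0.3742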